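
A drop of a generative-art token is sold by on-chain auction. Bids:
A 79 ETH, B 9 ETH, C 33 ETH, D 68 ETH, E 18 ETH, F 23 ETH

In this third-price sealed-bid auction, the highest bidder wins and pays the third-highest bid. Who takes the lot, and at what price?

Rule: the highest bidder wins and pays the third-highest bid.
Sorting bids: 79 (A) > 68 (D) > 33 (C) > 23 (F) > 18 (E) > 9 (B)
A is highest; pays the third-highest bid, 33 ETH.

A pays 33 ETH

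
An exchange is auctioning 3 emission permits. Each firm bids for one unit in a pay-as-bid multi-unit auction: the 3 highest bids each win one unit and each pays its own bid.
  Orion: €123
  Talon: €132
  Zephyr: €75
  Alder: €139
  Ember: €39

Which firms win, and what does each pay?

Alder €139, Talon €132, Orion €123

Bids ranked high→low: 139 (Alder), 132 (Talon), 123 (Orion), 75 (Zephyr), 39 (Ember)
The 3 highest are Alder, Talon, Orion.
Each winner pays its own bid: Alder €139, Talon €132, Orion €123.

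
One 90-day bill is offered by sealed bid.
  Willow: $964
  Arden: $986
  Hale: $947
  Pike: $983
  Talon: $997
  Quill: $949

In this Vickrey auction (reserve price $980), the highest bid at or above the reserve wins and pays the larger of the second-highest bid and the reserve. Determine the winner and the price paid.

Talon pays $986

Vickrey auction (reserve price $980): the highest bid at or above the reserve wins and pays the larger of the second-highest bid and the reserve.
Bids ranked: 997 (Talon) > 986 (Arden) > 983 (Pike) > 964 (Willow) > 949 (Quill) > 947 (Hale)
Highest eligible bid: Talon at $997.
max(second-highest $986, reserve $980) = $986; the reserve does not bind.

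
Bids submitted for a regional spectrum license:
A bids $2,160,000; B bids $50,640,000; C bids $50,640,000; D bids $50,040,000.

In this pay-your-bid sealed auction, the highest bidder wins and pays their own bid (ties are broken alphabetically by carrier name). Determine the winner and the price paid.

Bids ranked: 50,640,000 (B) > 50,640,000 (C) > 50,040,000 (D) > 2,160,000 (A)
Tie at $50,640,000 → B wins by tie-break.
B has the highest bid and pays exactly that: $50,640,000.

B pays $50,640,000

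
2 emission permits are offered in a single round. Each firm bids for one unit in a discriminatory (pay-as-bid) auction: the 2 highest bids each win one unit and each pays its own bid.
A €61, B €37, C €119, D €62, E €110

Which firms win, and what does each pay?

C €119, E €110

Ordering the bids: 119 (C), 110 (E), 62 (D), 61 (A), …
Winners (2 units): C, E.
Each winner pays its own bid: C €119, E €110.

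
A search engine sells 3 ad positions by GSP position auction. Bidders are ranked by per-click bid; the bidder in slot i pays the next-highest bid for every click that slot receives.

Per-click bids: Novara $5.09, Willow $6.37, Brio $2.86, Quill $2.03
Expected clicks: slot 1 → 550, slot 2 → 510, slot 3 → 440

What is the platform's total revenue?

Total revenue: $5151.30

Sorting advertisers: $6.37 (Willow) > $5.09 (Novara) > $2.86 (Brio) > $2.03 (Quill)
Slot 1: Willow pays $5.09 × 550 = $2799.50
Slot 2: Novara pays $2.86 × 510 = $1458.60
Slot 3: Brio pays $2.03 × 440 = $893.20
Total = $5151.30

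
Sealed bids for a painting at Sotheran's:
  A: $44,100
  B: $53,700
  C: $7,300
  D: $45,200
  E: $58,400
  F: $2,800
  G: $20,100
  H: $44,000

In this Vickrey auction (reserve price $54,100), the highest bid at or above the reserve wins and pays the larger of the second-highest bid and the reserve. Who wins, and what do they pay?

Bids in order: 58,400 (E) > 53,700 (B) > 45,200 (D) > 44,100 (A) > 44,000 (H) > 20,100 (G) > …
E has the top bid at or above the reserve ($58,400).
max(second-highest $53,700, reserve $54,100) = $54,100.

E pays $54,100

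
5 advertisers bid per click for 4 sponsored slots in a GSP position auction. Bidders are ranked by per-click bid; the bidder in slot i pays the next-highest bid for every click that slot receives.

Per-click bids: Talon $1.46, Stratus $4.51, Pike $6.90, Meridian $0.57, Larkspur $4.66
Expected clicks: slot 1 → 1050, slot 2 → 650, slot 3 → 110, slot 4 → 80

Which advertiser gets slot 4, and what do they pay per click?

Ranked by bid: $6.90 (Pike) > $4.66 (Larkspur) > $4.51 (Stratus) > $1.46 (Talon) > $0.57 (Meridian)
Slot 4 goes to the fourth-ranked bidder, Talon, who pays the next bid down: $0.57/click.

Talon; $0.57 per click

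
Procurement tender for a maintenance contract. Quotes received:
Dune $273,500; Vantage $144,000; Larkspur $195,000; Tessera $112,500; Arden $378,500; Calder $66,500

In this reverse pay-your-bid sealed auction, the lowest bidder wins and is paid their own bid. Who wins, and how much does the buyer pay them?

Calder is paid $66,500

Rule: the lowest bidder wins and is paid their own bid.
Sorting bids: 66,500 (Calder) < 112,500 (Tessera) < 144,000 (Vantage) < 195,000 (Larkspur) < 273,500 (Dune) < 378,500 (Arden)
First-price: Calder is paid what they bid, $66,500.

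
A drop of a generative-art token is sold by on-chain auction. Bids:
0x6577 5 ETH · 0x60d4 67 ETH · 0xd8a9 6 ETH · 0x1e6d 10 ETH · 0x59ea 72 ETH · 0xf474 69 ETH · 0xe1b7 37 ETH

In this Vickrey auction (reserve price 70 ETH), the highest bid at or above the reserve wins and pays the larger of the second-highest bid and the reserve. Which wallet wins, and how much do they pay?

Vickrey auction (reserve price 70 ETH): the highest bid at or above the reserve wins and pays the larger of the second-highest bid and the reserve.
Sorting bids: 72 (0x59ea) > 69 (0xf474) > 67 (0x60d4) > 37 (0xe1b7) > 10 (0x1e6d) > 6 (0xd8a9) > …
Highest eligible bid: 0x59ea at 72 ETH.
Second-highest bid 69 ETH is below the reserve 70 ETH, so the reserve binds → payment 70 ETH.

0x59ea pays 70 ETH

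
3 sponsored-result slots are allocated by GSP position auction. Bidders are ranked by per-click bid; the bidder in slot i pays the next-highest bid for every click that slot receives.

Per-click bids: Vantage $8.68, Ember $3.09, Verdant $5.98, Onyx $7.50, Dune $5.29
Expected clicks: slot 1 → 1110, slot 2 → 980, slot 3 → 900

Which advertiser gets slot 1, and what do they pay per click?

Vantage; $7.50 per click

Ranked by bid: $8.68 (Vantage) > $7.50 (Onyx) > $5.98 (Verdant) > $5.29 (Dune) > …
Slot 1 goes to the first-ranked bidder, Vantage, who pays the next bid down: $7.50/click.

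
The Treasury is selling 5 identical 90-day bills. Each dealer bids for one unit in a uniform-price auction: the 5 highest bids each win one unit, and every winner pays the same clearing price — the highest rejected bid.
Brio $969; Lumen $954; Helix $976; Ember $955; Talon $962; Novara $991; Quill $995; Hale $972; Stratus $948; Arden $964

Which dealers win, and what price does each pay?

Quill, Novara, Helix, Hale, Brio; each pays $964

Sorting: 995 (Quill), 991 (Novara), 976 (Helix), 972 (Hale), 969 (Brio), 964 (Arden), 962 (Talon), …
Winners (5 units): Quill, Novara, Helix, Hale, Brio.
Clearing price = highest rejected bid = $964.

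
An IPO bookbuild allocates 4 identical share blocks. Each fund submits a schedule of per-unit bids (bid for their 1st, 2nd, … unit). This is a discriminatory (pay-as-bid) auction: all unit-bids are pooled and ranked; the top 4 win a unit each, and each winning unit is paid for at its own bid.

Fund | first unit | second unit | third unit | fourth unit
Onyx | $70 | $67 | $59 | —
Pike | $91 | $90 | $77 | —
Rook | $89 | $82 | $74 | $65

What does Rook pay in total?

Rook pays $171

Pooled unit-bids ranked (top 4): 91 (Pike-1), 90 (Pike-2), 89 (Rook-1), 82 (Rook-2)
Next rejected bid: $77 (not a price — pay-as-bid).
Rook's winning unit-bids: 89 + 82 = $171.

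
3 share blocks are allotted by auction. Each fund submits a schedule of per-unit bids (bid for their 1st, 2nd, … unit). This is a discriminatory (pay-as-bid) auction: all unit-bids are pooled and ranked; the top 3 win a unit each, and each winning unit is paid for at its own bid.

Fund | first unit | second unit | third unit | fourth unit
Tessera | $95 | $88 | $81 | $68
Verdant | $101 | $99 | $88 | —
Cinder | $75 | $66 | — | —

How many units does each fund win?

Pooled unit-bids ranked (top 3): 101 (Verdant-1), 99 (Verdant-2), 95 (Tessera-1)
Next rejected bid: $88 (not a price — pay-as-bid).
Allocation: Tessera 1, Verdant 2.

Tessera 1, Verdant 2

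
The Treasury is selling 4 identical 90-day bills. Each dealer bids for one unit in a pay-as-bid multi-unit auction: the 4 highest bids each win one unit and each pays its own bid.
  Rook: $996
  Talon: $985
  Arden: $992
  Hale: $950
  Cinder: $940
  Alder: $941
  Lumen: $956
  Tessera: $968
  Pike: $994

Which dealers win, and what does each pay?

Rook $996, Pike $994, Arden $992, Talon $985

Bids ranked high→low: 996 (Rook), 994 (Pike), 992 (Arden), 985 (Talon), 968 (Tessera), 956 (Lumen), …
Top 4: Rook, Pike, Arden, Talon.
Each winner pays its own bid: Rook $996, Pike $994, Arden $992, Talon $985.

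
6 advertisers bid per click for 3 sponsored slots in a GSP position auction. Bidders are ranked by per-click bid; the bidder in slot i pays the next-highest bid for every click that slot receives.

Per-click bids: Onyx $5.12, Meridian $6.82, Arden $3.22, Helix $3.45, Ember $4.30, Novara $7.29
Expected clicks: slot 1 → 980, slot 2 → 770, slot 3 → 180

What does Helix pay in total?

Sorting advertisers: $7.29 (Novara) > $6.82 (Meridian) > $5.12 (Onyx) > $4.30 (Ember) > …
Helix ranks below slot 3 → no slot, pays nothing.

Helix pays $0.00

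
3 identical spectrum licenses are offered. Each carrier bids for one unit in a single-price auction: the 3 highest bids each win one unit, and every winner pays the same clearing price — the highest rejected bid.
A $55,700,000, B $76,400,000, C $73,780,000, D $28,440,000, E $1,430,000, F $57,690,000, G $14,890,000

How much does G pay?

Sorting: 76,400,000 (B), 73,780,000 (C), 57,690,000 (F), 55,700,000 (A), 28,440,000 (D), …
The 3 highest are B, C, F.
Clearing price = highest rejected bid = $55,700,000.
G does not win → pays $0.

G pays $0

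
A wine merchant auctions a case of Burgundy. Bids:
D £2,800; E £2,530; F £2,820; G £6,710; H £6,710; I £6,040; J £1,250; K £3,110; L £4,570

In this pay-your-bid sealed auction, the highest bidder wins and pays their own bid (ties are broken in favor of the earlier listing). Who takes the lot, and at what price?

Sorting bids: 6,710 (G) > 6,710 (H) > 6,040 (I) > 4,570 (L) > 3,110 (K) > 2,820 (F) > …
G and H tie at £6,710; tie-break gives it to G.
First-price: G pays what they bid, £6,710.

G pays £6,710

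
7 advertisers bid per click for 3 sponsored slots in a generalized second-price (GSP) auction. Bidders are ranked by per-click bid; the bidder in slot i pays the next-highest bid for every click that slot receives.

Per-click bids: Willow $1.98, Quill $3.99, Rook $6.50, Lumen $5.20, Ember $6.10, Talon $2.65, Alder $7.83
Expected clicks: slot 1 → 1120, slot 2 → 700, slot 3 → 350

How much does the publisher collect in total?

Per-click bids in order: $7.83 (Alder) > $6.50 (Rook) > $6.10 (Ember) > $5.20 (Lumen) > …
Slot 1: Alder pays $6.50 × 1120 = $7280.00
Slot 2: Rook pays $6.10 × 700 = $4270.00
Slot 3: Ember pays $5.20 × 350 = $1820.00
Total = $13370.00

Total revenue: $13370.00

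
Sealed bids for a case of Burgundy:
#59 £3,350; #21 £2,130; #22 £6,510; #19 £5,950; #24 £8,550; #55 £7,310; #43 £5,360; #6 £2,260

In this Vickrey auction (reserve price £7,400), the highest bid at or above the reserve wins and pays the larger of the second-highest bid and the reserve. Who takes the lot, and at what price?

Bids ranked: 8,550 (#24) > 7,310 (#55) > 6,510 (#22) > 5,950 (#19) > 5,360 (#43) > 3,350 (#59) > …
#24 has the top bid at or above the reserve (£8,550).
max(second-highest £7,310, reserve £7,400) = £7,400.

#24 pays £7,400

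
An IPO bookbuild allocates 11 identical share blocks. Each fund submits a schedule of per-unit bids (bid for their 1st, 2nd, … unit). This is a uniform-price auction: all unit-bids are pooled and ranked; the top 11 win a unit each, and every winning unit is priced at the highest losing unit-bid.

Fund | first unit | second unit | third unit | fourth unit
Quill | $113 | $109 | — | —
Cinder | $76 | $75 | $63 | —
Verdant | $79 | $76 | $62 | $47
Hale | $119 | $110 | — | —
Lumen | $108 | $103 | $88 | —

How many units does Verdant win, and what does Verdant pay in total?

Merging the schedules and taking the best 11: 119 (Hale-1), 113 (Quill-1), 110 (Hale-2), 109 (Quill-2), 108 (Lumen-1), 103 (Lumen-2), 88 (Lumen-3), 79 (Verdant-1), 76 (Cinder-1), 76 (Verdant-2), 75 (Cinder-2)
The (k+1)-th unit-bid is $63.
Verdant wins 2 unit(s) at $63 each.

Verdant: 2 units, pays $126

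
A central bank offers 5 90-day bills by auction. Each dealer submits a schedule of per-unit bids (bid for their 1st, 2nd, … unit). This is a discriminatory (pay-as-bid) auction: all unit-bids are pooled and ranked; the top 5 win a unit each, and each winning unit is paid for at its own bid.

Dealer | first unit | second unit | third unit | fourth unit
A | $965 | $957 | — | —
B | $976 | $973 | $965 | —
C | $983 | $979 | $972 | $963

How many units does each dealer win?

B 2, C 3

All unit-bids, highest first — top 5: 983 (C-1), 979 (C-2), 976 (B-1), 973 (B-2), 972 (C-3)
Next rejected bid: $965 (not a price — pay-as-bid).
Allocation: B 2, C 3.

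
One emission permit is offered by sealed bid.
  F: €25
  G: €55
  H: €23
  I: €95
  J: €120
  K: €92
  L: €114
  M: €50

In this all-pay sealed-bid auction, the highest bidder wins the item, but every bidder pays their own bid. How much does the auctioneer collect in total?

Sorting bids: 120 (J) > 114 (L) > 95 (I) > 92 (K) > 55 (G) > 50 (M) > …
J wins with the top bid; all bids are sunk regardless.
Every bidder forfeits their bid regardless of winning.
Revenue = 25 + 55 + 23 + 95 + 120 + 92 + 114 + 50 = €574.

Total revenue: €574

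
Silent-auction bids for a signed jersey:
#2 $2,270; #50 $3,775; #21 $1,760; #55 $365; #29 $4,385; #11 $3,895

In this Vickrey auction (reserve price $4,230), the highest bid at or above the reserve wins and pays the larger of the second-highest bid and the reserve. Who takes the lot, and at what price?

Rule: the highest bid at or above the reserve wins and pays the larger of the second-highest bid and the reserve.
Sorting bids: 4,385 (#29) > 3,895 (#11) > 3,775 (#50) > 2,270 (#2) > 1,760 (#21) > 365 (#55)
Highest eligible bid: #29 at $4,385.
Second-highest bid $3,895 is below the reserve $4,230, so the reserve binds → payment $4,230.

#29 pays $4,230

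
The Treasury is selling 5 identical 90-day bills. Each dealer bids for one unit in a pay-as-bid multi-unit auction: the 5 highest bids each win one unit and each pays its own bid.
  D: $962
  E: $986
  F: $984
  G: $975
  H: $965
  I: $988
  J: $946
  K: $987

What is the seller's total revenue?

Total revenue: $4,920

Bids ranked high→low: 988 (I), 987 (K), 986 (E), 984 (F), 975 (G), 965 (H), 962 (D), …
The 5 highest are I, K, E, F, G.
Total revenue = 988 + 987 + 986 + 984 + 975 = $4,920.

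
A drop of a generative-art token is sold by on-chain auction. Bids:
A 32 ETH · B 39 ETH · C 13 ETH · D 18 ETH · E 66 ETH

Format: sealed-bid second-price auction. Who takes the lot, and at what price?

Rule: the highest bidder wins and pays the second-highest bid.
Sorting bids: 66 (E) > 39 (B) > 32 (A) > 18 (D) > 13 (C)
Second-price: E pays B's bid of 39 ETH.

E pays 39 ETH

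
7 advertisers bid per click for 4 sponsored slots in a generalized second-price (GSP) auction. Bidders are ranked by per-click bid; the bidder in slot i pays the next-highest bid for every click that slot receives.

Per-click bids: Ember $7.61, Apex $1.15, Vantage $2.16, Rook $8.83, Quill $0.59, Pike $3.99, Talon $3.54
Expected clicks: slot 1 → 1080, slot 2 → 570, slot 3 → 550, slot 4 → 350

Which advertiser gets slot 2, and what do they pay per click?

Sorting advertisers: $8.83 (Rook) > $7.61 (Ember) > $3.99 (Pike) > $3.54 (Talon) > $2.16 (Vantage) > …
Slot 2 goes to the second-ranked bidder, Ember, who pays the next bid down: $3.99/click.

Ember; $3.99 per click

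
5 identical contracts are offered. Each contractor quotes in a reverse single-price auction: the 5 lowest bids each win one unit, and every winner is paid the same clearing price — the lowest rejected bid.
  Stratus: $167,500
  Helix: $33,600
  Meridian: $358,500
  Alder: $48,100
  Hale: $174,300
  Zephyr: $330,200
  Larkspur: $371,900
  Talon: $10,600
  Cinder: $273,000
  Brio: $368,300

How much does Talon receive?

Talon is paid $273,000

Ordering the bids: 10,600 (Talon), 33,600 (Helix), 48,100 (Alder), 167,500 (Stratus), 174,300 (Hale), 273,000 (Cinder), 330,200 (Zephyr), …
The 5 lowest are Talon, Helix, Alder, Stratus, Hale.
First losing bid is Cinder's $273,000, which sets the uniform price.
Talon wins → is paid $273,000.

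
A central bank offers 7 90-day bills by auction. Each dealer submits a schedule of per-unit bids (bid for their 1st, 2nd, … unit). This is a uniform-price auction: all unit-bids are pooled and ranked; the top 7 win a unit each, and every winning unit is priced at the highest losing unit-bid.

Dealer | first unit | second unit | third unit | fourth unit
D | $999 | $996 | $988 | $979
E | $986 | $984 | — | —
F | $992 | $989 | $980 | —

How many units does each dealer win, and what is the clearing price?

Merging the schedules and taking the best 7: 999 (D-1), 996 (D-2), 992 (F-1), 989 (F-2), 988 (D-3), 986 (E-1), 984 (E-2)
The (k+1)-th unit-bid is $980.
Allocation: D 3, E 2, F 2.

D 3, E 2, F 2; clearing price $980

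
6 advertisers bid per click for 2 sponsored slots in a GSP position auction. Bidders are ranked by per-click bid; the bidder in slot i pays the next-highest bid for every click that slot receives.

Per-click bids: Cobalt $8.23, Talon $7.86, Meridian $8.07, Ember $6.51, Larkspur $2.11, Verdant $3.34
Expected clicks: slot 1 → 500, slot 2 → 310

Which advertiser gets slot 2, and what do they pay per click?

Per-click bids in order: $8.23 (Cobalt) > $8.07 (Meridian) > $7.86 (Talon) > …
Slot 2 goes to the second-ranked bidder, Meridian, who pays the next bid down: $7.86/click.

Meridian; $7.86 per click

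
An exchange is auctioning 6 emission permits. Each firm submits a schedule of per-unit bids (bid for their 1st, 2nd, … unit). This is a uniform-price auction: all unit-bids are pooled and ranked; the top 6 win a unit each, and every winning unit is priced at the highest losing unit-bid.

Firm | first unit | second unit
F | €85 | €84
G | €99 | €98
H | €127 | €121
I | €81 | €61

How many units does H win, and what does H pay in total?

H: 2 units, pays €162

All unit-bids, highest first — top 6: 127 (H-1), 121 (H-2), 99 (G-1), 98 (G-2), 85 (F-1), 84 (F-2)
First bid not allocated: €81.
H wins 2 unit(s) at €81 each.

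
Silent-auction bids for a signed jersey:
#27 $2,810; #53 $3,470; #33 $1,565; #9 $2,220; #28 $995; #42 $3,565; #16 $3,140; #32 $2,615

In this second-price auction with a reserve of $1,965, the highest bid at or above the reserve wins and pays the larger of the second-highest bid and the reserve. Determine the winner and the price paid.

Bids ranked: 3,565 (#42) > 3,470 (#53) > 3,140 (#16) > 2,810 (#27) > 2,615 (#32) > 2,220 (#9) > …
Highest eligible bid: #42 at $3,565.
Second-highest bid $3,470 exceeds the reserve $1,965 → payment $3,470.

#42 pays $3,470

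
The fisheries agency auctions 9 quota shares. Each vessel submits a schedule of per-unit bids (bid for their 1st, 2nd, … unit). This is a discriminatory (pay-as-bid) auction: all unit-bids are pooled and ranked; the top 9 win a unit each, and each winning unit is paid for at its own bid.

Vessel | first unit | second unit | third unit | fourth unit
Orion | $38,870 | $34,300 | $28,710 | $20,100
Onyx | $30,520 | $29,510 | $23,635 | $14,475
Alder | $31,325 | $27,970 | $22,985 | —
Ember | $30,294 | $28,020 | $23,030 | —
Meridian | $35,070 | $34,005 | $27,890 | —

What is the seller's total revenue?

All unit-bids, highest first — top 9: 38,870 (Orion-1), 35,070 (Meridian-1), 34,300 (Orion-2), 34,005 (Meridian-2), 31,325 (Alder-1), 30,520 (Onyx-1), 30,294 (Ember-1), 29,510 (Onyx-2), 28,710 (Orion-3)
Next rejected bid: $28,020 (not a price — pay-as-bid).
Each winning unit pays its own bid.
Revenue = 38,870 + 35,070 + 34,300 + 34,005 + 31,325 + 30,520 + 30,294 + 29,510 + 28,710 = $292,604.

Total revenue: $292,604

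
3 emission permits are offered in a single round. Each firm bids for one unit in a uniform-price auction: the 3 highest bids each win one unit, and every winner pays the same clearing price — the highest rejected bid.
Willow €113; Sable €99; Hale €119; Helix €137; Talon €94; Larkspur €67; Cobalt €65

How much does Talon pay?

Talon pays €0

Bids ranked high→low: 137 (Helix), 119 (Hale), 113 (Willow), 99 (Sable), 94 (Talon), …
Winners (3 units): Helix, Hale, Willow.
First losing bid is Sable's €99, which sets the uniform price.
Talon does not win → pays €0.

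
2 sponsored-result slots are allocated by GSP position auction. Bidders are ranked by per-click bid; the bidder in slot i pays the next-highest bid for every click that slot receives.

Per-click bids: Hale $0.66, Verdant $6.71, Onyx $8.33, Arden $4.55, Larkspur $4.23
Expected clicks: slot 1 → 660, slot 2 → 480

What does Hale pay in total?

Ranked by bid: $8.33 (Onyx) > $6.71 (Verdant) > $4.55 (Arden) > …
Hale ranks below slot 2 → no slot, pays nothing.

Hale pays $0.00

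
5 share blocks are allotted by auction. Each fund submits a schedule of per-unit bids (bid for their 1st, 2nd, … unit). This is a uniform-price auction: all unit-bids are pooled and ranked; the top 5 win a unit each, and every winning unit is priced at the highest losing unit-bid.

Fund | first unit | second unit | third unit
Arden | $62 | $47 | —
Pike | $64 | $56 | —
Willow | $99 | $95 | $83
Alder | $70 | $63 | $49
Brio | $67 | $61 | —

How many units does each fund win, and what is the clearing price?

All unit-bids, highest first — top 5: 99 (Willow-1), 95 (Willow-2), 83 (Willow-3), 70 (Alder-1), 67 (Brio-1)
First bid not allocated: $64.
Allocation: Alder 1, Brio 1, Willow 3.

Alder 1, Brio 1, Willow 3; clearing price $64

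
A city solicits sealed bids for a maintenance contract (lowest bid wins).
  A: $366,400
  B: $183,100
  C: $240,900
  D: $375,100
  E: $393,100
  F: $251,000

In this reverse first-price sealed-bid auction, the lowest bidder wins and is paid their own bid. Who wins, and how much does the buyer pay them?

B is paid $183,100

Rule: the lowest bidder wins and is paid their own bid.
Sorting bids: 183,100 (B) < 240,900 (C) < 251,000 (F) < 366,400 (A) < 375,100 (D) < 393,100 (E)
B has the lowest bid and is paid exactly that: $183,100.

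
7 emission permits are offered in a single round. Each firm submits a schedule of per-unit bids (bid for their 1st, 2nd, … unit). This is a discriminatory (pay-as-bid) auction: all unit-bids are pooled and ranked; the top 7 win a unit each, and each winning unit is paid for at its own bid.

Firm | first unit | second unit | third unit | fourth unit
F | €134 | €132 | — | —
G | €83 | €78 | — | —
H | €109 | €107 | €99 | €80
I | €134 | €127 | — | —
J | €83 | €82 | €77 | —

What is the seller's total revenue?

Merging the schedules and taking the best 7: 134 (F-1), 134 (I-1), 132 (F-2), 127 (I-2), 109 (H-1), 107 (H-2), 99 (H-3)
Next rejected bid: €83 (not a price — pay-as-bid).
Each winning unit pays its own bid.
Revenue = 134 + 134 + 132 + 127 + 109 + 107 + 99 = €842.

Total revenue: €842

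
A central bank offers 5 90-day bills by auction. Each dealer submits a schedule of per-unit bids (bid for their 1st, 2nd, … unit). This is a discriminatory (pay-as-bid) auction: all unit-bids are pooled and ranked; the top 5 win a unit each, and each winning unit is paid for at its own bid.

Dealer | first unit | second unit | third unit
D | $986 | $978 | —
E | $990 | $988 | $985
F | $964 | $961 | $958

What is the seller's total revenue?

Pooled unit-bids ranked (top 5): 990 (E-1), 988 (E-2), 986 (D-1), 985 (E-3), 978 (D-2)
Next rejected bid: $964 (not a price — pay-as-bid).
Each winning unit pays its own bid.
Revenue = 990 + 988 + 986 + 985 + 978 = $4,927.

Total revenue: $4,927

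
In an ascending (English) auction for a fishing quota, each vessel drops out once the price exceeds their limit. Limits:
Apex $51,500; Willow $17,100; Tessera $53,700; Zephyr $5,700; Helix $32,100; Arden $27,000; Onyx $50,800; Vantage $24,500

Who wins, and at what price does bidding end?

Tessera wins at $51,500

Ascending (English) auction: the price rises until one bidder remains; the winner pays the price at which the last rival dropped out.
Limits in order: 53,700 (Tessera) > 51,500 (Apex) > 50,800 (Onyx) > 32,100 (Helix) > 27,000 (Arden) > 24,500 (Vantage) > …
Bidding ends when Apex exits at $51,500; Tessera takes it.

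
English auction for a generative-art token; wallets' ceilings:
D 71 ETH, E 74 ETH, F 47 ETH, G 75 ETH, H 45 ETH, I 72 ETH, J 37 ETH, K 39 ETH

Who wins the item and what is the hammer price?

G wins at 74 ETH

Limits in order: 75 (G) > 74 (E) > 72 (I) > 71 (D) > 47 (F) > 45 (H) > …
E is the last rival to drop out, at 74 ETH; G remains and wins at that price.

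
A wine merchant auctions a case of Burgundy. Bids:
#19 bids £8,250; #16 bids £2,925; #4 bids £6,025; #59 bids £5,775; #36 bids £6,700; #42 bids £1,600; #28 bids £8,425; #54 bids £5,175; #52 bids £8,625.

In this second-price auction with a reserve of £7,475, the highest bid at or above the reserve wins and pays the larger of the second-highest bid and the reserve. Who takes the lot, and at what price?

Second-price auction with a reserve of £7,475: the highest bid at or above the reserve wins and pays the larger of the second-highest bid and the reserve.
Sorting bids: 8,625 (#52) > 8,425 (#28) > 8,250 (#19) > 6,700 (#36) > 6,025 (#4) > 5,775 (#59) > …
Highest eligible bid: #52 at £8,625.
Second-highest bid £8,425 exceeds the reserve £7,475 → payment £8,425.

#52 pays £8,425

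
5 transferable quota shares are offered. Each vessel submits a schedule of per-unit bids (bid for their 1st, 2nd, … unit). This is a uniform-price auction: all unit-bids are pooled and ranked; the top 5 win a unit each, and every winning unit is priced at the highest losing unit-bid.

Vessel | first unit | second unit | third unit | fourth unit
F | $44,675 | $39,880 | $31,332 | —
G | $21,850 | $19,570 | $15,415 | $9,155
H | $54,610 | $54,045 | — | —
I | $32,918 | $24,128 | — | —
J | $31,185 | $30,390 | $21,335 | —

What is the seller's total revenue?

Total revenue: $156,660

Merging the schedules and taking the best 5: 54,610 (H-1), 54,045 (H-2), 44,675 (F-1), 39,880 (F-2), 32,918 (I-1)
Highest rejected unit-bid = $31,332.
Allocation: F 2, H 2, I 1. Every unit priced at $31,332.
Revenue = 5 × 31,332 = $156,660.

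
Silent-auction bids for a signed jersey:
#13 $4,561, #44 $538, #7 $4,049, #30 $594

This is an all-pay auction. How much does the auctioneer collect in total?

Bids ranked: 4,561 (#13) > 4,049 (#7) > 594 (#30) > 538 (#44)
#13 wins with the top bid; all bids are sunk regardless.
Every bidder forfeits their bid regardless of winning.
Revenue = 4,561 + 538 + 4,049 + 594 = $9,742.

Total revenue: $9,742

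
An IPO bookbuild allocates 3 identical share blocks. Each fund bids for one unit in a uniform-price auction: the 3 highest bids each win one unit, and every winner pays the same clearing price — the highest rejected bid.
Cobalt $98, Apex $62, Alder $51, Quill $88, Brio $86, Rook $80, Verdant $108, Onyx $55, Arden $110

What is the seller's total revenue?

Total revenue: $264

Ordering the bids: 110 (Arden), 108 (Verdant), 98 (Cobalt), 88 (Quill), 86 (Brio), …
Winners (3 units): Arden, Verdant, Cobalt.
First losing bid is Quill's $88, which sets the uniform price.
Total revenue = 3 × $88 = $264.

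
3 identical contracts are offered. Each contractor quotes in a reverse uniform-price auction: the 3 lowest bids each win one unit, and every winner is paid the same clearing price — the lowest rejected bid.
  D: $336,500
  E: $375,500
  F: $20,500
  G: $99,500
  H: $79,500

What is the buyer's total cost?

Sorting: 20,500 (F), 79,500 (H), 99,500 (G), 336,500 (D), 375,500 (E)
The 3 lowest are F, H, G.
Lowest unsuccessful bid: $336,500 → clearing price.
Total cost = 3 × $336,500 = $1,009,500.

Total cost: $1,009,500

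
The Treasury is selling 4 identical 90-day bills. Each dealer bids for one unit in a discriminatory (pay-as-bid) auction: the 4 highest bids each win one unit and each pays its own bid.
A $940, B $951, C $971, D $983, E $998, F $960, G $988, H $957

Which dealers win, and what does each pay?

Bids ranked high→low: 998 (E), 988 (G), 983 (D), 971 (C), 960 (F), 957 (H), …
Winners (4 units): E, G, D, C.
Each winner pays its own bid: E $998, G $988, D $983, C $971.

E $998, G $988, D $983, C $971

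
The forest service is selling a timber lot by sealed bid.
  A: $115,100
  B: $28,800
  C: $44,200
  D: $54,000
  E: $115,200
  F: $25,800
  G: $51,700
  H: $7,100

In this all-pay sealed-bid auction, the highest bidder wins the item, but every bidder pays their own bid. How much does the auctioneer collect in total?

Rule: the highest bidder wins the item, but every bidder pays their own bid.
Bids in order: 115,200 (E) > 115,100 (A) > 54,000 (D) > 51,700 (G) > 44,200 (C) > 28,800 (B) > …
Every bidder forfeits their bid regardless of winning.
Revenue = 115,100 + 28,800 + 44,200 + 54,000 + 115,200 + 25,800 + 51,700 + 7,100 = $441,900.

Total revenue: $441,900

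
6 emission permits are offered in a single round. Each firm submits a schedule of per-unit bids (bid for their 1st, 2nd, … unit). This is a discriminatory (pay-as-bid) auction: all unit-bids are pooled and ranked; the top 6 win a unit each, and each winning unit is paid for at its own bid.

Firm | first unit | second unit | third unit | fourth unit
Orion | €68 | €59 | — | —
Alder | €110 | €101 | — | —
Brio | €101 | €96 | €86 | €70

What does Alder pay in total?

Alder pays €211

Pooled unit-bids ranked (top 6): 110 (Alder-1), 101 (Alder-2), 101 (Brio-1), 96 (Brio-2), 86 (Brio-3), 70 (Brio-4)
Next rejected bid: €68 (not a price — pay-as-bid).
Alder's winning unit-bids: 110 + 101 = €211.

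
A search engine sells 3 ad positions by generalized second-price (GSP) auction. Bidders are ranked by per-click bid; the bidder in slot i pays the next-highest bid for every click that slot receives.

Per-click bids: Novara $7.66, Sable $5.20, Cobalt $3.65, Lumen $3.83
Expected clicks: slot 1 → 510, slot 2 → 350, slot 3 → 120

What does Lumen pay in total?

Per-click bids in order: $7.66 (Novara) > $5.20 (Sable) > $3.83 (Lumen) > $3.65 (Cobalt)
Lumen holds slot 3 → pays next bid $3.65 × 120 clicks = $438.00.

Lumen pays $438.00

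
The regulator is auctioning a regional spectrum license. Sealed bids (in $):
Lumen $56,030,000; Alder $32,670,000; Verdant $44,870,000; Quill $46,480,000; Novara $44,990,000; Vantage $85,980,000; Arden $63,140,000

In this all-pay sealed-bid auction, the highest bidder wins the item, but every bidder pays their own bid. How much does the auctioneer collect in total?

All-pay sealed-bid auction: the highest bidder wins the item, but every bidder pays their own bid.
Bids ranked: 85,980,000 (Vantage) > 63,140,000 (Arden) > 56,030,000 (Lumen) > 46,480,000 (Quill) > 44,990,000 (Novara) > 44,870,000 (Verdant) > …
Vantage wins with the top bid; all bids are sunk regardless.
Every bidder forfeits their bid regardless of winning.
Revenue = 56,030,000 + 32,670,000 + 44,870,000 + 46,480,000 + 44,990,000 + 85,980,000 + 63,140,000 = $374,160,000.

Total revenue: $374,160,000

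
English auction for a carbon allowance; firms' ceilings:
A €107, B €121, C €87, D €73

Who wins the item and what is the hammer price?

Rule: the price rises until one bidder remains; the winner pays the price at which the last rival dropped out.
Limits ranked: 121 (B) > 107 (A) > 87 (C) > 73 (D)
Once the price passes €107, only B is left; the hammer falls at A's limit of €107.

B wins at €107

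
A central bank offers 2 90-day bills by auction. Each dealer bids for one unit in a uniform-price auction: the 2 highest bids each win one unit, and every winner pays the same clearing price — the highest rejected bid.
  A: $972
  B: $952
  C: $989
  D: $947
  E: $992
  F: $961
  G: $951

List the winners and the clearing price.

E, C; each pays $972

Sorting: 992 (E), 989 (C), 972 (A), 961 (F), …
The 2 highest are E, C.
Highest unsuccessful bid: $972 → clearing price.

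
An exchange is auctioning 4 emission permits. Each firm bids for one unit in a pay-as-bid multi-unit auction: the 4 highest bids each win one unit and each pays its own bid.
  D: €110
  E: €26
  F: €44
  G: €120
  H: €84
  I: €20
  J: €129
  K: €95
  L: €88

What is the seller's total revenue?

Total revenue: €454

Sorting: 129 (J), 120 (G), 110 (D), 95 (K), 88 (L), 84 (H), …
Winners (4 units): J, G, D, K.
Total revenue = 129 + 120 + 110 + 95 = €454.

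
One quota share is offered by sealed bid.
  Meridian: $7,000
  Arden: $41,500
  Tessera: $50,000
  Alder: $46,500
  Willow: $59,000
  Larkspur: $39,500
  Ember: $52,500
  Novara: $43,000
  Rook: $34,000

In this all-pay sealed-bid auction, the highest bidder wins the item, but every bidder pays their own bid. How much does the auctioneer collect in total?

Total revenue: $373,000

Sorting bids: 59,000 (Willow) > 52,500 (Ember) > 50,000 (Tessera) > 46,500 (Alder) > 43,000 (Novara) > 41,500 (Arden) > …
Every bidder forfeits their bid regardless of winning.
Revenue = 7,000 + 41,500 + 50,000 + 46,500 + 59,000 + 39,500 + 52,500 + 43,000 + 34,000 = $373,000.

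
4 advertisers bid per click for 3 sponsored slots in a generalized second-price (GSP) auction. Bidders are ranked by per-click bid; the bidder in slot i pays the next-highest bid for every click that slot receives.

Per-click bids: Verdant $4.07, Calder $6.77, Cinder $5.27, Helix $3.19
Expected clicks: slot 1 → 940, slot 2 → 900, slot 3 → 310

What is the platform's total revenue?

Total revenue: $9605.70

Per-click bids in order: $6.77 (Calder) > $5.27 (Cinder) > $4.07 (Verdant) > $3.19 (Helix)
Slot 1: Calder pays $5.27 × 940 = $4953.80
Slot 2: Cinder pays $4.07 × 900 = $3663.00
Slot 3: Verdant pays $3.19 × 310 = $988.90
Total = $9605.70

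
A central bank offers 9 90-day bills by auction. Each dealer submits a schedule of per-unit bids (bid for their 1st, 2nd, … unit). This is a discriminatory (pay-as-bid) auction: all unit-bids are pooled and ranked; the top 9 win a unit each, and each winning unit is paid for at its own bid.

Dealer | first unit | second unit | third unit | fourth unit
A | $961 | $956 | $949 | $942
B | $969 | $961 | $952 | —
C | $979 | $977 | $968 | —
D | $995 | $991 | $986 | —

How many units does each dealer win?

A 1, B 2, C 3, D 3

Pooled unit-bids ranked (top 9): 995 (D-1), 991 (D-2), 986 (D-3), 979 (C-1), 977 (C-2), 969 (B-1), 968 (C-3), 961 (A-1), 961 (B-2)
Next rejected bid: $956 (not a price — pay-as-bid).
Allocation: A 1, B 2, C 3, D 3.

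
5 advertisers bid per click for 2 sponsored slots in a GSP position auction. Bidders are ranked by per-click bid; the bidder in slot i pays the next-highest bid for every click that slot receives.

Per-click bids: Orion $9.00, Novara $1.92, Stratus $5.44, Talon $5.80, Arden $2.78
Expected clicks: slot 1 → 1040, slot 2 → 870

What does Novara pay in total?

Per-click bids in order: $9.00 (Orion) > $5.80 (Talon) > $5.44 (Stratus) > …
Novara ranks below slot 2 → no slot, pays nothing.

Novara pays $0.00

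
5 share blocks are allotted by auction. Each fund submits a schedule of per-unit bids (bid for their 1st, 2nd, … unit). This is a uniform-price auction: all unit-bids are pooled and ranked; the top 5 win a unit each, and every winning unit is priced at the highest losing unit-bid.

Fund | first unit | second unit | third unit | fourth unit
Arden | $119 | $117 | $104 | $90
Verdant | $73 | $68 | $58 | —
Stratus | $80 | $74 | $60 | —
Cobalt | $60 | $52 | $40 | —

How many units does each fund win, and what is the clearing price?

Pooled unit-bids ranked (top 5): 119 (Arden-1), 117 (Arden-2), 104 (Arden-3), 90 (Arden-4), 80 (Stratus-1)
Highest rejected unit-bid = $74.
Allocation: Arden 4, Stratus 1.

Arden 4, Stratus 1; clearing price $74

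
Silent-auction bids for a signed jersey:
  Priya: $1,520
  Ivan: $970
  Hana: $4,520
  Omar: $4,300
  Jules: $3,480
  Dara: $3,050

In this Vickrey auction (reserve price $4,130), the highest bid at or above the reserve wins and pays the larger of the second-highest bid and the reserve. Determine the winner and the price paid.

Sorting bids: 4,520 (Hana) > 4,300 (Omar) > 3,480 (Jules) > 3,050 (Dara) > 1,520 (Priya) > 970 (Ivan)
Highest eligible bid: Hana at $4,520.
max(second-highest $4,300, reserve $4,130) = $4,300; the reserve does not bind.

Hana pays $4,300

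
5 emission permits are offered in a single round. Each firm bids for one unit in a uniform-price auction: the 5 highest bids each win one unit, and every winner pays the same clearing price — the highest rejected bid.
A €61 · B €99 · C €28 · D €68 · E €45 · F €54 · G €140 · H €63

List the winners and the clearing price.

Bids ranked high→low: 140 (G), 99 (B), 68 (D), 63 (H), 61 (A), 54 (F), 45 (E), …
Top 5: G, B, D, H, A.
First losing bid is F's €54, which sets the uniform price.

G, B, D, H, A; each pays €54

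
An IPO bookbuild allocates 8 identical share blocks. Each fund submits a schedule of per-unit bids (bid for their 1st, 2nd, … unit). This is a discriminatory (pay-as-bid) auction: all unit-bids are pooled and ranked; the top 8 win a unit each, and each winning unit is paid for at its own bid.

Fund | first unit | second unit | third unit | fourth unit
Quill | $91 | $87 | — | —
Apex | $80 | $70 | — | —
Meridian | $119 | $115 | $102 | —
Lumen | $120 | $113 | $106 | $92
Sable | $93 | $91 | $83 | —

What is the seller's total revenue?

Total revenue: $860

Pooled unit-bids ranked (top 8): 120 (Lumen-1), 119 (Meridian-1), 115 (Meridian-2), 113 (Lumen-2), 106 (Lumen-3), 102 (Meridian-3), 93 (Sable-1), 92 (Lumen-4)
Next rejected bid: $91 (not a price — pay-as-bid).
Each winning unit pays its own bid.
Revenue = 120 + 119 + 115 + 113 + 106 + 102 + 93 + 92 = $860.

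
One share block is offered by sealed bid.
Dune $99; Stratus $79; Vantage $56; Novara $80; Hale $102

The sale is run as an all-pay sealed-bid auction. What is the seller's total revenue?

All-pay sealed-bid auction: the highest bidder wins the item, but every bidder pays their own bid.
Sorting bids: 102 (Hale) > 99 (Dune) > 80 (Novara) > 79 (Stratus) > 56 (Vantage)
Every bidder forfeits their bid regardless of winning.
Revenue = 99 + 79 + 56 + 80 + 102 = $416.

Total revenue: $416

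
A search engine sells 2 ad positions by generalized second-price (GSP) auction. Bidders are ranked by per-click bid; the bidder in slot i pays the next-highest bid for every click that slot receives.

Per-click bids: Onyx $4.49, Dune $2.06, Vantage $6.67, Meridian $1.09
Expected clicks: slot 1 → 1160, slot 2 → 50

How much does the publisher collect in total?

Ranked by bid: $6.67 (Vantage) > $4.49 (Onyx) > $2.06 (Dune) > …
Slot 1: Vantage pays $4.49 × 1160 = $5208.40
Slot 2: Onyx pays $2.06 × 50 = $103.00
Total = $5311.40

Total revenue: $5311.40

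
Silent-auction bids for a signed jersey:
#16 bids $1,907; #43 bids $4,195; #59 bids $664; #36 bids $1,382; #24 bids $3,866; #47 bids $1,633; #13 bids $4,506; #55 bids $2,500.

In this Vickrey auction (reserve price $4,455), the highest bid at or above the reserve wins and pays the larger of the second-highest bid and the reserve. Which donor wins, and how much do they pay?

Bids in order: 4,506 (#13) > 4,195 (#43) > 3,866 (#24) > 2,500 (#55) > 1,907 (#16) > 1,633 (#47) > …
#13 has the top bid at or above the reserve ($4,506).
max(second-highest $4,195, reserve $4,455) = $4,455.

#13 pays $4,455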